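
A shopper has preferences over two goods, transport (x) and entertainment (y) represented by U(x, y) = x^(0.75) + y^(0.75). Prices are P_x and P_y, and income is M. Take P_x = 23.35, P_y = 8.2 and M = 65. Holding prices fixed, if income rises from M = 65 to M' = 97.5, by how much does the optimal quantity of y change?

From the CES first-order condition, (y/x)^(0.25) = P_x/P_y.
Solve for the ratio: y/x = [P_x/P_y]^(4).
With the ratio pinned down, the budget gives x* = M/(P_x + P_y·(y/x)) and y* = (y/x)·x*.
Numerically y/x = 65.749451, so x* = 65/(23.35 + 8.2·65.749451) = 0.1156 and y* = 65.749451·0.1156 = 7.5978.
At M' = 97.5: y* = 11.3967. Change: 11.3967 − 7.5978 = 3.7989.

Δy* = 3.7989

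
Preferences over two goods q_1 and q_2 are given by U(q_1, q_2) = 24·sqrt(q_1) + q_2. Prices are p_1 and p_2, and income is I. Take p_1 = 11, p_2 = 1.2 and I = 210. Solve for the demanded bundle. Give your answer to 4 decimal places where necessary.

Solve: √q_1 = 12·p_2/p_1, so q_1*(p_1,p_2) = (12·p_2/p_1)², and q_2* = (I − p_1·q_1*)/p_2.
Plugging in: q_1* = (12·1.2/11)² = 1.7137, q_2* = 159.2909.

q_1* = 1.7137, q_2* = 159.2909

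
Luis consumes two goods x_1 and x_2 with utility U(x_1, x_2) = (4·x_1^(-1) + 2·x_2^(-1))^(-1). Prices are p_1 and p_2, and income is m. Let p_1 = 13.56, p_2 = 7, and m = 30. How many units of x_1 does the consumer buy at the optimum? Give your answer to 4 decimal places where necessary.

x_1* = 1.4671

From the CES first-order condition, 2·(x_2/x_1)^(2) = p_1/p_2.
Hence x_2/x_1 = ((1/2)·p_1/p_2)^(1/(2)), i.e. raised to the 0.5 power.
Substitute x_2 = (x_2/x_1)·x_1 into the budget: x_1* = m/(p_1 + p_2·(x_2/x_1)).
Numerically x_2/x_1 = 0.98416, so x_1* = 30/(13.56 + 7·0.98416) = 1.4671.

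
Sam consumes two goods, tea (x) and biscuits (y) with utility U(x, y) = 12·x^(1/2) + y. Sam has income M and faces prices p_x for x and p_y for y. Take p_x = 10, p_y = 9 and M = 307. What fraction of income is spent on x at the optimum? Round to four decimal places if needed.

share on x = 0.9498

Utility is quasi-linear in y; the FOC for x is 6/√x = p_x/p_y.
Thus x* = (6·p_y/p_x)² — independent of M — with the rest of income spent on y.
Plugging in: x* = (6·9/10)² = 29.16, y* = 1.7111.
Expenditure on x: 10·29.16 = 291.6; share = 0.9498.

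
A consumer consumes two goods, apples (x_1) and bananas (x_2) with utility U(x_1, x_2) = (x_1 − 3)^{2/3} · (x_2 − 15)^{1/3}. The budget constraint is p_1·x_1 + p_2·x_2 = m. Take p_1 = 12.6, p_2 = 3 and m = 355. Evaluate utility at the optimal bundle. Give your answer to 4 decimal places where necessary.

Discretionary income = 355 − 3·12.6 − 15·3 = 272.2; x_1* = 3 + 2/3·272.2/12.6 = 17.4021; x_2* = 15 + 1/3·272.2/3 = 45.2444.
Utility at the optimum: U(17.4021, 45.2444) = 18.4431.

V = 18.4431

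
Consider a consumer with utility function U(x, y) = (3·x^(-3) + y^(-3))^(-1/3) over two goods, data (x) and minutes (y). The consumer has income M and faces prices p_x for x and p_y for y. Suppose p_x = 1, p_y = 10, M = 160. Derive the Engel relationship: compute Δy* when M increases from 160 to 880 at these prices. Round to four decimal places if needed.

MRS = MU_x/MU_y = 3·(y/x)^(4). Set equal to p_x/p_y.
Solve for the ratio: y/x = [(1/3)·p_x/p_y]^(0.25).
With the ratio pinned down, the budget gives x* = M/(p_x + p_y·(y/x)) and y* = (y/x)·x*.
Numerically y/x = 0.427287, so x* = 160/(1 + 10·0.427287) = 30.344 and y* = 0.427287·30.344 = 12.9656.
At M' = 880: y* = 71.3108. Change: 71.3108 − 12.9656 = 58.3452.

Δy* = 58.3452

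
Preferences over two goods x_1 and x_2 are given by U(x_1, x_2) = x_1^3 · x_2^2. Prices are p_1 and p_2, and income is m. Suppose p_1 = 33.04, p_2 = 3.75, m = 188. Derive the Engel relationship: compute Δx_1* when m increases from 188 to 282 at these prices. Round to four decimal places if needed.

At p_1=33.04, p_2=3.75, m=188: x_1* = 0.6·188/33.04 = 3.414.
At m' = 282: x_1* = 5.1211. Change: 5.1211 − 3.414 = 1.707.

Δx_1* = 1.707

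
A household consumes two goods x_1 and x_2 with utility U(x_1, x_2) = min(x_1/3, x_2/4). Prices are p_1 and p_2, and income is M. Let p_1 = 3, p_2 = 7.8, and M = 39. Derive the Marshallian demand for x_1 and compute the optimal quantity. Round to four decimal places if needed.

x_1* = 2.9104

With perfect complements, no substitution: consume in ratio x_1:x_2 = 3:4.
Budget: p_1·x_1 + p_2·(4/3)·x_1 = M, so (3·p_1 + 4·p_2)·x_1 = 3·M.
Demand: x_1*(p_1,p_2,M) = 3·M/(3·p_1 + 4·p_2), x_2* = 4·M/(3·p_1 + 4·p_2).
Here 3·3 + 4·7.8 = 40.2, giving x_1* = 2.9104.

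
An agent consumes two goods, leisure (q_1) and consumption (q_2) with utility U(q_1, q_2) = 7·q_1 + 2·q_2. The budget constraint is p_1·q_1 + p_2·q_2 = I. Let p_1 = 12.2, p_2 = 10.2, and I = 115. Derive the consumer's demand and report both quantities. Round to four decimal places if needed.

q_1* = 9.4262, q_2* = 0

Linear utility — the consumer picks whichever good has higher MU/price: 7/12.2 = 0.5738 vs 2/10.2 = 0.1961.
q_1 gives more utility per dollar, so spend all income on q_1: q_1* = I/p_1, q_2* = 0.
Numerically: q_1* = 9.4262, q_2* = 0.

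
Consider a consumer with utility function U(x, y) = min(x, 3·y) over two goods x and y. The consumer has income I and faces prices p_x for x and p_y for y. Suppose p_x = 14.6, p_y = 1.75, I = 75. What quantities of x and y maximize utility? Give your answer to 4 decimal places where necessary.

Here 3·14.6 + 1.75 = 45.55, giving x* = 4.9396 and y* = 1.6465.

x* = 4.9396, y* = 1.6465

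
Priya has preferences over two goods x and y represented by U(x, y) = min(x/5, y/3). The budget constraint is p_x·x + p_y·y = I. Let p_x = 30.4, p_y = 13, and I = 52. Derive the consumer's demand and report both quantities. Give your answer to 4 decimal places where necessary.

Demand: x*(p_x,p_y,I) = 5·I/(5·p_x + 3·p_y), y* = 3·I/(5·p_x + 3·p_y).
Here 5·30.4 + 3·13 = 191, giving x* = 1.3613 and y* = 0.8168.

x* = 1.3613, y* = 0.8168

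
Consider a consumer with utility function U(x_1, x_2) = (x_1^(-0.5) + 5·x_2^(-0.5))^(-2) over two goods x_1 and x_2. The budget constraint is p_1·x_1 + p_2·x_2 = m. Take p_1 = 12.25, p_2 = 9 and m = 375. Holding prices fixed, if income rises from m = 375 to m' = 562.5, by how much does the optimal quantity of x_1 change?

MRS = MU_x_1/MU_x_2 = (1/5)·(x_2/x_1)^(1.5). Set equal to p_1/p_2.
Solve for the ratio: x_2/x_1 = [5·p_1/p_2]^(2/3).
Substitute x_2 = (x_2/x_1)·x_1 into the budget: x_1* = m/(p_1 + p_2·(x_2/x_1)).
Numerically x_2/x_1 = 3.591223, so x_1* = 375/(12.25 + 9·3.591223) = 8.4135.
At m' = 562.5: x_1* = 12.6203. Change: 12.6203 − 8.4135 = 4.2068.

Δx_1* = 4.2068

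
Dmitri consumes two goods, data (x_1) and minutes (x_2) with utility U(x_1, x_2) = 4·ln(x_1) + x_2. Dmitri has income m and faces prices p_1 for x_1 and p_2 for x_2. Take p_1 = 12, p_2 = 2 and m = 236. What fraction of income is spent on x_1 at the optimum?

MU_x_1 = 4/x_1, MU_x_2 = 1. Tangency: 4/x_1 = p_1/p_2.
So x_1*(p_1,p_2) = 4·p_2/p_1, independent of income; and x_2* = (m − 4·p_2)/p_2.
At the given prices: x_1* = 4·2/12 = 0.6667, and x_2* = 114.
Expenditure on x_1: 12·0.6667 = 8; share = 0.0339.

share on x_1 = 0.0339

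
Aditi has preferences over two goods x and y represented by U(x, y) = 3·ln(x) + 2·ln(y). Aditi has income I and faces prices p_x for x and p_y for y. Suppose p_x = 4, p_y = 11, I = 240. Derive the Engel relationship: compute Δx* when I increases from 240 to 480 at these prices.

Δx* = 36

MU_x/MU_y = (3·y)/(2·x); tangency sets this equal to p_x/p_y.
Rearranging, p_y·y = (2/3)·p_x·x. Substituting into the budget gives p_x·x·(1 + (2/3)) = I.
Demand: x*(p_x,p_y,I) = 0.6·I/p_x and y* = 0.4·I/p_y.
At p_x=4, p_y=11, I=240: x* = 0.6·240/4 = 36.
At I' = 480: x* = 72. Change: 72 − 36 = 36.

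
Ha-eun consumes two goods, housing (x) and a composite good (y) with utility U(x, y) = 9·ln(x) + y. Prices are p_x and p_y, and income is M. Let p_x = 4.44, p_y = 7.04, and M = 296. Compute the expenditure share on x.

share on x = 0.2141

So x*(p_x,p_y) = 9·p_y/p_x, independent of income; and y* = (M − 9·p_y)/p_y.
At the given prices: x* = 9·7.04/4.44 = 14.2703, and y* = 33.0455.
Expenditure on x: 4.44·14.2703 = 63.36; share = 0.2141.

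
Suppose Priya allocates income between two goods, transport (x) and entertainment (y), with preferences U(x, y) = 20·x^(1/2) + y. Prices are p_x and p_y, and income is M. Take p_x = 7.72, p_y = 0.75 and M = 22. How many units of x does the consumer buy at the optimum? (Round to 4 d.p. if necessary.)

Utility is quasi-linear in y; the FOC for x is 10/√x = p_x/p_y.
Thus x* = (10·p_y/p_x)² — independent of M — with the rest of income spent on y.
Plugging in: x* = (10·0.75/7.72)² = 0.9438.

x* = 0.9438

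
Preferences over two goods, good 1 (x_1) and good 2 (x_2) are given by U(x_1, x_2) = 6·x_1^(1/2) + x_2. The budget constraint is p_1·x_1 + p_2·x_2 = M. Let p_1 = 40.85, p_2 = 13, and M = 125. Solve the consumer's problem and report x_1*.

x_1* = 0.9115

Solve: √x_1 = 3·p_2/p_1, so x_1*(p_1,p_2) = (3·p_2/p_1)², and x_2* = (M − p_1·x_1*)/p_2.
Plugging in: x_1* = (3·13/40.85)² = 0.9115.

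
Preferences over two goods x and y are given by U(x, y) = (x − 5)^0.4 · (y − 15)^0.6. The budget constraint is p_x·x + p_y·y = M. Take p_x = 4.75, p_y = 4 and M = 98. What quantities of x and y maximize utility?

Let x' = x−5, y' = y−15. MRS = (2/3)·y'/x' = p_x/p_y.
After buying the subsistence bundle (5, 15), a share 0.4 of the remaining income goes to x: x* = 5 + 0.4·(M − 5p_x − 15p_y)/p_x.
Discretionary income = 98 − 5·4.75 − 15·4 = 14.25; x* = 5 + 0.4·14.25/4.75 = 6.2; y* = 15 + 0.6·14.25/4 = 17.1375.

x* = 6.2, y* = 17.1375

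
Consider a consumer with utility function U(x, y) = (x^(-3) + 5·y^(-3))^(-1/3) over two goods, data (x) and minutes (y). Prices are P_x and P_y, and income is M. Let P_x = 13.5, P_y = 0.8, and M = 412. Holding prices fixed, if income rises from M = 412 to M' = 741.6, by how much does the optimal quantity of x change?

MU_x ∝ x^(-4), MU_y ∝ 5·y^(-4), so MRS = (1/5)·(y/x)^(4) = P_x/P_y.
Hence y/x = (5·P_x/P_y)^(1/(4)), i.e. raised to the 0.25 power.
With the ratio pinned down, the budget gives x* = M/(P_x + P_y·(y/x)) and y* = (y/x)·x*.
Numerically y/x = 3.030773, so x* = 412/(13.5 + 0.8·3.030773) = 25.8719.
At M' = 741.6: x* = 46.5694. Change: 46.5694 − 25.8719 = 20.6975.

Δx* = 20.6975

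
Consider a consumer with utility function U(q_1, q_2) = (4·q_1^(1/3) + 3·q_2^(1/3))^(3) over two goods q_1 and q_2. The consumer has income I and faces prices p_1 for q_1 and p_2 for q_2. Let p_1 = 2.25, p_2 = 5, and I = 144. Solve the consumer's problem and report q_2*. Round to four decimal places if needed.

From the CES first-order condition, (4/3)·(q_2/q_1)^(2/3) = p_1/p_2.
Hence q_2/q_1 = ((3/4)·p_1/p_2)^(1/(2/3)), i.e. raised to the 1.5 power.
With the ratio pinned down, the budget gives q_1* = I/(p_1 + p_2·(q_2/q_1)) and q_2* = (q_2/q_1)·q_1*.
Numerically q_2/q_1 = 0.19607, so q_1* = 144/(2.25 + 5·0.19607) = 44.5772 and q_2* = 0.19607·44.5772 = 8.7402.

q_2* = 8.7402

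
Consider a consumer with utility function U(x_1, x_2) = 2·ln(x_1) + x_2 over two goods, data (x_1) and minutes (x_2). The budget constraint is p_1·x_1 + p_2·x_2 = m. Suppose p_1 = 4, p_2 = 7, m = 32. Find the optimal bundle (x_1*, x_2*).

MU_x_1 = 2/x_1, MU_x_2 = 1. Tangency: 2/x_1 = p_1/p_2.
So x_1*(p_1,p_2) = 2·p_2/p_1, independent of income; and x_2* = (m − 2·p_2)/p_2.
At the given prices: x_1* = 2·7/4 = 3.5, and x_2* = 2.5714.

x_1* = 3.5, x_2* = 2.5714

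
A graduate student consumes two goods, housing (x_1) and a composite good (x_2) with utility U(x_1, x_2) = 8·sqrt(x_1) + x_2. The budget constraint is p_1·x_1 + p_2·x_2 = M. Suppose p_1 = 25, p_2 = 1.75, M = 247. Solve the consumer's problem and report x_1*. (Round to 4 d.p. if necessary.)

Set MRS = p_1/p_2: 4·x_1^(−1/2) = p_1/p_2.
Thus x_1* = (4·p_2/p_1)² — independent of M — with the rest of income spent on x_2.
Plugging in: x_1* = (4·1.75/25)² = 0.0784.

x_1* = 0.0784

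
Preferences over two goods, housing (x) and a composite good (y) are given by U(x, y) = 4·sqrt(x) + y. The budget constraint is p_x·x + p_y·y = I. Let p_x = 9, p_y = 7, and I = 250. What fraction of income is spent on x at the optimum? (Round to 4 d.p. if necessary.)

Utility is quasi-linear in y; the FOC for x is 2/√x = p_x/p_y.
Solve: √x = 2·p_y/p_x, so x*(p_x,p_y) = (2·p_y/p_x)², and y* = (I − p_x·x*)/p_y.
Plugging in: x* = (2·7/9)² = 2.4198, y* = 32.6032.
Expenditure on x: 9·2.4198 = 21.7778; share = 0.0871.

share on x = 0.0871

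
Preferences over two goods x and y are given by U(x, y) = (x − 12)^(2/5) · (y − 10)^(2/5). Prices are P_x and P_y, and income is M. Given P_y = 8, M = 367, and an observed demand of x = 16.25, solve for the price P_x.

MRS = (y−10)/(x−12). Tangency with P_x/P_y gives y−10 = (P_x/P_y)·(x−12).
After buying the subsistence bundle (12, 10), a share 0.5 of the remaining income goes to x: x* = 12 + 0.5·(M − 12P_x − 10P_y)/P_x.
Set x* = 16.25 in the demand function and solve for P_x: P_x = 14.

P_x = 14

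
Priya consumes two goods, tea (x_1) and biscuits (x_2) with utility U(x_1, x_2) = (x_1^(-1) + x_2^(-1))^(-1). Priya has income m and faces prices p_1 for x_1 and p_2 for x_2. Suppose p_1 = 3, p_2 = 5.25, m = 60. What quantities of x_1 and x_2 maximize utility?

MRS = MU_x_1/MU_x_2 = (x_2/x_1)^(2). Set equal to p_1/p_2.
Solve for the ratio: x_2/x_1 = [p_1/p_2]^(0.5).
Substitute x_2 = (x_2/x_1)·x_1 into the budget: x_1* = m/(p_1 + p_2·(x_2/x_1)).
Numerically x_2/x_1 = 0.755929, so x_1* = 60/(3 + 5.25·0.755929) = 8.61 and x_2* = 0.755929·8.61 = 6.5086.

x_1* = 8.61, x_2* = 6.5086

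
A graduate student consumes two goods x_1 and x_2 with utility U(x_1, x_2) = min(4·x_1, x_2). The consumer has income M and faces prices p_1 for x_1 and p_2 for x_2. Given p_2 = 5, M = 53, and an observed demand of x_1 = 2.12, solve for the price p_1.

p_1 = 5

Leontief preferences: the optimum is at the kink where x_1/1 = x_2/4, i.e. x_2 = 4·x_1.
Budget: p_1·x_1 + p_2·4·x_1 = M, so (p_1 + 4·p_2)·x_1 = M.
Demand: x_1*(p_1,p_2,M) = M/(p_1 + 4·p_2), x_2* = 4·M/(p_1 + 4·p_2).
Set x_1* = 2.12 in the demand function and solve for p_1: p_1 = 5.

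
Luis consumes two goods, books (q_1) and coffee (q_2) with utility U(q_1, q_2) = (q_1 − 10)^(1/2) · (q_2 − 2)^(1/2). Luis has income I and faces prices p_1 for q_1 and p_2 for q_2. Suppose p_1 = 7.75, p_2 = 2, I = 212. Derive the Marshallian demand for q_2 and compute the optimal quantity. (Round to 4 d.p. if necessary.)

q_2* = 34.625

Let q_1' = q_1−10, q_2' = q_2−2. MRS = q_2'/q_1' = p_1/p_2.
Substituting into the budget: q_1* = 10 + 0.5·(I − 10·p_1 − 2·p_2)/p_1, and q_2* = 2 + 0.5·(…)/p_2.
Discretionary income = 212 − 10·7.75 − 2·2 = 130.5; q_2* = 2 + 0.5·130.5/2 = 34.625.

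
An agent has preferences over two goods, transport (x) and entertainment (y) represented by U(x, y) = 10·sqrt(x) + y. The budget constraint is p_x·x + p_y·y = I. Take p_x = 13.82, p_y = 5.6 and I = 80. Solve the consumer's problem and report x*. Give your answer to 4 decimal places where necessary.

Utility is quasi-linear in y; the FOC for x is 5/√x = p_x/p_y.
Solve: √x = 5·p_y/p_x, so x*(p_x,p_y) = (5·p_y/p_x)², and y* = (I − p_x·x*)/p_y.
Plugging in: x* = (5·5.6/13.82)² = 4.1049.

x* = 4.1049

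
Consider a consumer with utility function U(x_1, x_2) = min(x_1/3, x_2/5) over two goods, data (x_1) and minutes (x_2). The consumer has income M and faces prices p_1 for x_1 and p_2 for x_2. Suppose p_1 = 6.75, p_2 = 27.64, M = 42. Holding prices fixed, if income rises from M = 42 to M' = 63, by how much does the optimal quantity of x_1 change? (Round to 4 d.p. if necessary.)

Δx_1* = 0.3976

With perfect complements, no substitution: consume in ratio x_1:x_2 = 3:5.
Budget: p_1·x_1 + p_2·(5/3)·x_1 = M, so (3·p_1 + 5·p_2)·x_1 = 3·M.
Demand: x_1*(p_1,p_2,M) = 3·M/(3·p_1 + 5·p_2), x_2* = 5·M/(3·p_1 + 5·p_2).
Here 3·6.75 + 5·27.64 = 158.45, giving x_1* = 0.7952.
At M' = 63: x_1* = 1.1928. Change: 1.1928 − 0.7952 = 0.3976.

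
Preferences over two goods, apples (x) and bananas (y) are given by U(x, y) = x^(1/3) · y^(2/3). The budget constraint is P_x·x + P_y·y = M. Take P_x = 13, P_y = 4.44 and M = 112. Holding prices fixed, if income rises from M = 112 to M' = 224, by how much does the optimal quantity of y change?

Δy* = 16.8168

MU_x/MU_y = (1/3·y)/(2/3·x); tangency sets this equal to P_x/P_y.
Rearranging, P_y·y = 2·P_x·x. Substituting into the budget gives P_x·x·(1 + 2) = M.
Demand: x*(P_x,P_y,M) = 1/3·M/P_x and y* = 2/3·M/P_y.
At P_x=13, P_y=4.44, M=112: y* = 2/3·112/4.44 = 16.8168.
At M' = 224: y* = 33.6336. Change: 33.6336 − 16.8168 = 16.8168.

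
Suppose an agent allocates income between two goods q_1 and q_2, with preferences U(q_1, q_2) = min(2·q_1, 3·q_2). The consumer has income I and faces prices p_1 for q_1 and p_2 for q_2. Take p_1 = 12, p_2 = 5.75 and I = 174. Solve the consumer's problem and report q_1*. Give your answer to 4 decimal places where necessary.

q_1* = 10.9895

Leontief preferences: the optimum is at the kink where q_1/3 = q_2/2, i.e. q_2 = (2/3)·q_1.
Budget: p_1·q_1 + p_2·(2/3)·q_1 = I, so (3·p_1 + 2·p_2)·q_1 = 3·I.
Demand: q_1*(p_1,p_2,I) = 3·I/(3·p_1 + 2·p_2), q_2* = 2·I/(3·p_1 + 2·p_2).
Here 3·12 + 2·5.75 = 47.5, giving q_1* = 10.9895.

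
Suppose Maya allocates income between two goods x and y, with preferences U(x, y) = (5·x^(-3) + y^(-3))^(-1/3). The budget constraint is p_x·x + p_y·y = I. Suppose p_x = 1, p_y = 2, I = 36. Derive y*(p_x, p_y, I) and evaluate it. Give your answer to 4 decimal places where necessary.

MU_x ∝ 5·x^(-4), MU_y ∝ y^(-4), so MRS = 5·(y/x)^(4) = p_x/p_y.
Hence y/x = ((1/5)·p_x/p_y)^(1/(4)), i.e. raised to the 0.25 power.
With the ratio pinned down, the budget gives x* = I/(p_x + p_y·(y/x)) and y* = (y/x)·x*.
Numerically y/x = 0.562341, so x* = 36/(1 + 2·0.562341) = 16.9437 and y* = 0.562341·16.9437 = 9.5281.

y* = 9.5281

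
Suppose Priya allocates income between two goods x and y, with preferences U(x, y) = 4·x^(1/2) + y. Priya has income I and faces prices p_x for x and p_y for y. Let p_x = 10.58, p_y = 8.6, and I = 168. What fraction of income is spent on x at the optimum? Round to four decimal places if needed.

share on x = 0.1664

Set MRS = p_x/p_y: 2·x^(−1/2) = p_x/p_y.
Thus x* = (2·p_y/p_x)² — independent of I — with the rest of income spent on y.
Plugging in: x* = (2·8.6/10.58)² = 2.6429, y* = 16.2835.
Expenditure on x: 10.58·2.6429 = 27.9622; share = 0.1664.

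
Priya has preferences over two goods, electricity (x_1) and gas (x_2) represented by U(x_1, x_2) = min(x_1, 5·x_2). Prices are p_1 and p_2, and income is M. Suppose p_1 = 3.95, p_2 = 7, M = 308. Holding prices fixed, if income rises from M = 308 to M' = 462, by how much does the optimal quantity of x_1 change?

With perfect complements, no substitution: consume in ratio x_1:x_2 = 5:1.
Budget: p_1·x_1 + p_2·(1/5)·x_1 = M, so (5·p_1 + p_2)·x_1 = 5·M.
Demand: x_1*(p_1,p_2,M) = 5·M/(5·p_1 + p_2), x_2* = M/(5·p_1 + p_2).
Here 5·3.95 + 7 = 26.75, giving x_1* = 57.5701.
At M' = 462: x_1* = 86.3551. Change: 86.3551 − 57.5701 = 28.785.

Δx_1* = 28.785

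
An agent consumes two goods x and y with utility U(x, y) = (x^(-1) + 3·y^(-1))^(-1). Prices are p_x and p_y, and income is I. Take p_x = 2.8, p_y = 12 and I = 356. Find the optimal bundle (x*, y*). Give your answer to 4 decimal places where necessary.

x* = 27.726, y* = 23.1973

MU_x ∝ x^(-2), MU_y ∝ 3·y^(-2), so MRS = (1/3)·(y/x)^(2) = p_x/p_y.
Solve for the ratio: y/x = [3·p_x/p_y]^(0.5).
Substitute y = (y/x)·x into the budget: x* = I/(p_x + p_y·(y/x)).
Numerically y/x = 0.83666, so x* = 356/(2.8 + 12·0.83666) = 27.726 and y* = 0.83666·27.726 = 23.1973.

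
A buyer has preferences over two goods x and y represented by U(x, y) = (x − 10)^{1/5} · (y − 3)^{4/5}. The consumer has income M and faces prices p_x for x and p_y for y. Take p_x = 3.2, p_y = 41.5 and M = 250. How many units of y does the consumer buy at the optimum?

y* = 4.8024

This is Cobb-Douglas in (x−10, y−3): tangency gives 0.2·p_y·(y−3) = 0.8·p_x·(x−10).
After buying the subsistence bundle (10, 3), a share 0.2 of the remaining income goes to x: x* = 10 + 0.2·(M − 10p_x − 3p_y)/p_x.
Discretionary income = 250 − 10·3.2 − 3·41.5 = 93.5; y* = 3 + 0.8·93.5/41.5 = 4.8024.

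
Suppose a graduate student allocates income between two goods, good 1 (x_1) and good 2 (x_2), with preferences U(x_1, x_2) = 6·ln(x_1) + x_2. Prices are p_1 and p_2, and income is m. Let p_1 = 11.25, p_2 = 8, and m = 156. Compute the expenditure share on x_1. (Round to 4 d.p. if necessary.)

share on x_1 = 0.3077

Set MRS = p_1/p_2: (6/x_1)/1 = p_1/p_2.
So x_1*(p_1,p_2) = 6·p_2/p_1, independent of income; and x_2* = (m − 6·p_2)/p_2.
At the given prices: x_1* = 6·8/11.25 = 4.2667, and x_2* = 13.5.
Expenditure on x_1: 11.25·4.2667 = 48; share = 0.3077.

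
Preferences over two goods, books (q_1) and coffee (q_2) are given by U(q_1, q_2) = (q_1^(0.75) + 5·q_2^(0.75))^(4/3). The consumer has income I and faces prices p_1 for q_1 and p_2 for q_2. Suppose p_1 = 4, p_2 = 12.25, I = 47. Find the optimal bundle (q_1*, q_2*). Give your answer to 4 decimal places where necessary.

MU_q_1 ∝ q_1^(-0.25), MU_q_2 ∝ 5·q_2^(-0.25), so MRS = (1/5)·(q_2/q_1)^(0.25) = p_1/p_2.
Solve for the ratio: q_2/q_1 = [5·p_1/p_2]^(4).
With the ratio pinned down, the budget gives q_1* = I/(p_1 + p_2·(q_2/q_1)) and q_2* = (q_2/q_1)·q_1*.
Numerically q_2/q_1 = 7.105189, so q_1* = 47/(4 + 12.25·7.105189) = 0.5163 and q_2* = 7.105189·0.5163 = 3.6682.

q_1* = 0.5163, q_2* = 3.6682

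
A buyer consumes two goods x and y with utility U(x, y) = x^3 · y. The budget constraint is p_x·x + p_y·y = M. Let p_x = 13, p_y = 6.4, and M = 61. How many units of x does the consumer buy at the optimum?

x* = 3.5192

The MRS is 3·y/x. Set MRS = p_x/p_y.
Rearranging, p_y·y = (1/3)·p_x·x. Substituting into the budget gives p_x·x·(1 + (1/3)) = M.
Demand: x*(p_x,p_y,M) = 0.75·M/p_x and y* = 0.25·M/p_y.
At p_x=13, p_y=6.4, M=61: x* = 0.75·61/13 = 3.5192.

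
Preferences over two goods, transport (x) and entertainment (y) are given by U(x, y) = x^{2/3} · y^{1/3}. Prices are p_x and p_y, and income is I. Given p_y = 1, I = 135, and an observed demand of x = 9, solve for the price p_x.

p_x = 10

The MRS is 2·y/x. Set MRS = p_x/p_y.
Rearranging, p_y·y = (1/2)·p_x·x. Substituting into the budget gives p_x·x·(1 + (1/2)) = I.
Demand: x*(p_x,p_y,I) = 2/3·I/p_x and y* = 1/3·I/p_y.
Set x* = 9 in the demand function and solve for p_x: p_x = 10.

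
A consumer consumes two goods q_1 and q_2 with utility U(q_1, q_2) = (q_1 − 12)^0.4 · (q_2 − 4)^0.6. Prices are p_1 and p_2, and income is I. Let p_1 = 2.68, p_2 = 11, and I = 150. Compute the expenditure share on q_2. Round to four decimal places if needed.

After buying the subsistence bundle (12, 4), a share 0.4 of the remaining income goes to q_1: q_1* = 12 + 0.4·(I − 12p_1 − 4p_2)/p_1.
Discretionary income = 150 − 12·2.68 − 4·11 = 73.84; q_1* = 12 + 0.4·73.84/2.68 = 23.0209; q_2* = 4 + 0.6·73.84/11 = 8.0276.
Expenditure on q_2: 11·8.0276 = 88.304; share = 0.5887.

share on q_2 = 0.5887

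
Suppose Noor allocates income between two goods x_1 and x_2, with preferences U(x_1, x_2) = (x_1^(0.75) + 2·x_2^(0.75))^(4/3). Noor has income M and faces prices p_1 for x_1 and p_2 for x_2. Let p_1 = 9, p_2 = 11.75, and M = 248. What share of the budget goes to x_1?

From the CES first-order condition, (1/2)·(x_2/x_1)^(0.25) = p_1/p_2.
Solve for the ratio: x_2/x_1 = [2·p_1/p_2]^(4).
Substitute x_2 = (x_2/x_1)·x_1 into the budget: x_1* = M/(p_1 + p_2·(x_2/x_1)).
Numerically x_2/x_1 = 5.507298, so x_1* = 248/(9 + 11.75·5.507298) = 3.3645 and x_2* = 5.507298·3.3645 = 18.5293.
Expenditure on x_1: 9·3.3645 = 30.2805; share = 0.1221.

share on x_1 = 0.1221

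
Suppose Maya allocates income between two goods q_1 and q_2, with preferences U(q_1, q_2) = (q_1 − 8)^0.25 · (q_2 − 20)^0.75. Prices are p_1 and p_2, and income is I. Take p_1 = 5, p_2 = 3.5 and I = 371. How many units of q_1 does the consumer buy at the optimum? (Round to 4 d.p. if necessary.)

q_1* = 21.05

MRS = (1/3)·(q_2−20)/(q_1−8). Tangency with p_1/p_2 gives q_2−20 = 3·(p_1/p_2)·(q_1−8).
After buying the subsistence bundle (8, 20), a share 0.25 of the remaining income goes to q_1: q_1* = 8 + 0.25·(I − 8p_1 − 20p_2)/p_1.
Discretionary income = 371 − 8·5 − 20·3.5 = 261; q_1* = 8 + 0.25·261/5 = 21.05.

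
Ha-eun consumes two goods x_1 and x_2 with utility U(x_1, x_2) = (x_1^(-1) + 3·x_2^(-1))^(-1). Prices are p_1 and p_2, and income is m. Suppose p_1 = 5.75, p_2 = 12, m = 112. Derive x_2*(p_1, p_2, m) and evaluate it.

Substitute x_2 = (x_2/x_1)·x_1 into the budget: x_1* = m/(p_1 + p_2·(x_2/x_1)).
Numerically x_2/x_1 = 1.198958, so x_1* = 112/(5.75 + 12·1.198958) = 5.5618 and x_2* = 1.198958·5.5618 = 6.6683.

x_2* = 6.6683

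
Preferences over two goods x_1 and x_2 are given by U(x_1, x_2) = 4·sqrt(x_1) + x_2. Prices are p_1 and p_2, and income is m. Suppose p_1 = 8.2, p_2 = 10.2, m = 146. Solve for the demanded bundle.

MU_x_1 = 2/√x_1, MU_x_2 = 1. Tangency: 2/√x_1 = p_1/p_2.
Thus x_1* = (2·p_2/p_1)² — independent of m — with the rest of income spent on x_2.
Plugging in: x_1* = (2·10.2/8.2)² = 6.1892, x_2* = 9.3381.

x_1* = 6.1892, x_2* = 9.3381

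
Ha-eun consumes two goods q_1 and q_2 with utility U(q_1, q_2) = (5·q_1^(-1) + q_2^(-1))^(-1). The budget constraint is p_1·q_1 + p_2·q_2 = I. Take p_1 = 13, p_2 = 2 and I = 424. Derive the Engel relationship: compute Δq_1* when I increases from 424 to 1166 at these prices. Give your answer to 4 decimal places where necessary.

MRS = MU_q_1/MU_q_2 = 5·(q_2/q_1)^(2). Set equal to p_1/p_2.
Hence q_2/q_1 = ((1/5)·p_1/p_2)^(1/(2)), i.e. raised to the 0.5 power.
With the ratio pinned down, the budget gives q_1* = I/(p_1 + p_2·(q_2/q_1)) and q_2* = (q_2/q_1)·q_1*.
Numerically q_2/q_1 = 1.140175, so q_1* = 424/(13 + 2·1.140175) = 27.7481.
At I' = 1166: q_1* = 76.3071. Change: 76.3071 − 27.7481 = 48.5591.

Δq_1* = 48.5591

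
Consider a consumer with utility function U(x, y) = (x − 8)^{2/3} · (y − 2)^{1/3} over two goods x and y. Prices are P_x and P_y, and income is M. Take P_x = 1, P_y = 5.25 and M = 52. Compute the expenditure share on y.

MRS = 2·(y−2)/(x−8). Tangency with P_x/P_y gives y−2 = (1/2)·(P_x/P_y)·(x−8).
After buying the subsistence bundle (8, 2), a share 2/3 of the remaining income goes to x: x* = 8 + 2/3·(M − 8P_x − 2P_y)/P_x.
Discretionary income = 52 − 8·1 − 2·5.25 = 33.5; x* = 8 + 2/3·33.5/1 = 30.3333; y* = 2 + 1/3·33.5/5.25 = 4.127.
Expenditure on y: 5.25·4.127 = 21.6667; share = 0.4167.

share on y = 0.4167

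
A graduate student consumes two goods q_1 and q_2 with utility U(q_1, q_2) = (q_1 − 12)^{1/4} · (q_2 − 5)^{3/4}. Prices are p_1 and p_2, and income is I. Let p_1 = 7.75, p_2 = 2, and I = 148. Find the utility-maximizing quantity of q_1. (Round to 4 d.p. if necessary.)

q_1* = 13.4516

Discretionary income = 148 − 12·7.75 − 5·2 = 45; q_1* = 12 + 0.25·45/7.75 = 13.4516.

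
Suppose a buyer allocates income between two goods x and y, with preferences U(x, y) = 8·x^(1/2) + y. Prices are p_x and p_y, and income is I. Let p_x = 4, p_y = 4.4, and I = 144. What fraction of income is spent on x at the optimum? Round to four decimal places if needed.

MU_x = 4/√x, MU_y = 1. Tangency: 4/√x = p_x/p_y.
Solve: √x = 4·p_y/p_x, so x*(p_x,p_y) = (4·p_y/p_x)², and y* = (I − p_x·x*)/p_y.
Plugging in: x* = (4·4.4/4)² = 19.36, y* = 15.1273.
Expenditure on x: 4·19.36 = 77.44; share = 0.5378.

share on x = 0.5378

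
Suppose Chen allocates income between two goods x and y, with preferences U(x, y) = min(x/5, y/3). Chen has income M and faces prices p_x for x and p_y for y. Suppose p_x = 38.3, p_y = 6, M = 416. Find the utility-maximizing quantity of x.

With perfect complements, no substitution: consume in ratio x:y = 5:3.
Budget: p_x·x + p_y·(3/5)·x = M, so (5·p_x + 3·p_y)·x = 5·M.
Demand: x*(p_x,p_y,M) = 5·M/(5·p_x + 3·p_y), y* = 3·M/(5·p_x + 3·p_y).
Here 5·38.3 + 3·6 = 209.5, giving x* = 9.9284.

x* = 9.9284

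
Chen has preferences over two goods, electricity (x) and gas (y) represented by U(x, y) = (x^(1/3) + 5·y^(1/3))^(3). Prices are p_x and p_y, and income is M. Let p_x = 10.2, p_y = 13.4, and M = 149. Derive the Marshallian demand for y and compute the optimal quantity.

y* = 10.0855

MRS = MU_x/MU_y = (1/5)·(y/x)^(2/3). Set equal to p_x/p_y.
Hence y/x = (5·p_x/p_y)^(1/(2/3)), i.e. raised to the 1.5 power.
With the ratio pinned down, the budget gives x* = M/(p_x + p_y·(y/x)) and y* = (y/x)·x*.
Numerically y/x = 7.425028, so x* = 149/(10.2 + 13.4·7.425028) = 1.3583 and y* = 7.425028·1.3583 = 10.0855.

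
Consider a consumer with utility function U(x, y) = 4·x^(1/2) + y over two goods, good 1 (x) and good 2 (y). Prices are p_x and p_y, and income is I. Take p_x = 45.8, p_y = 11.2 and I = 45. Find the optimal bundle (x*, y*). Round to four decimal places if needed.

x* = 0.2392, y* = 3.0397

Solve: √x = 2·p_y/p_x, so x*(p_x,p_y) = (2·p_y/p_x)², and y* = (I − p_x·x*)/p_y.
Plugging in: x* = (2·11.2/45.8)² = 0.2392, y* = 3.0397.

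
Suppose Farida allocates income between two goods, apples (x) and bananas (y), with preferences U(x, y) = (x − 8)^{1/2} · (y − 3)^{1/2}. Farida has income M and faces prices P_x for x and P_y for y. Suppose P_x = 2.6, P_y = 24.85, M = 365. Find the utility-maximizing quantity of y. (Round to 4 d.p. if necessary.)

y* = 8.4256

This is Cobb-Douglas in (x−8, y−3): tangency gives 0.5·P_y·(y−3) = 0.5·P_x·(x−8).
After buying the subsistence bundle (8, 3), a share 0.5 of the remaining income goes to x: x* = 8 + 0.5·(M − 8P_x − 3P_y)/P_x.
Discretionary income = 365 − 8·2.6 − 3·24.85 = 269.65; y* = 3 + 0.5·269.65/24.85 = 8.4256.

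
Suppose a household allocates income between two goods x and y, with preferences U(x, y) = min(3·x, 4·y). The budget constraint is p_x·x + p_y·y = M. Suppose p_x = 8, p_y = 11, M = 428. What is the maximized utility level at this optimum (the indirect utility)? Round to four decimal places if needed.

With perfect complements, no substitution: consume in ratio x:y = 4:3.
Budget: p_x·x + p_y·(3/4)·x = M, so (4·p_x + 3·p_y)·x = 4·M.
Demand: x*(p_x,p_y,M) = 4·M/(4·p_x + 3·p_y), y* = 3·M/(4·p_x + 3·p_y).
Here 4·8 + 3·11 = 65, giving x* = 26.3385 and y* = 19.7538.
Utility at the optimum: U(26.3385, 19.7538) = 79.0154.

V = 79.0154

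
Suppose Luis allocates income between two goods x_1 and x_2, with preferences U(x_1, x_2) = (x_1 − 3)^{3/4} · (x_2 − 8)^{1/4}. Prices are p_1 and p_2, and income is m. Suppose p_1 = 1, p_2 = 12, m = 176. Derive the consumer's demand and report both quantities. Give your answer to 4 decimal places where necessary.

x_1* = 60.75, x_2* = 9.6042

This is Cobb-Douglas in (x_1−3, x_2−8): tangency gives 0.75·p_2·(x_2−8) = 0.25·p_1·(x_1−3).
Substituting into the budget: x_1* = 3 + 0.75·(m − 3·p_1 − 8·p_2)/p_1, and x_2* = 8 + 0.25·(…)/p_2.
Discretionary income = 176 − 3·1 − 8·12 = 77; x_1* = 3 + 0.75·77/1 = 60.75; x_2* = 8 + 0.25·77/12 = 9.6042.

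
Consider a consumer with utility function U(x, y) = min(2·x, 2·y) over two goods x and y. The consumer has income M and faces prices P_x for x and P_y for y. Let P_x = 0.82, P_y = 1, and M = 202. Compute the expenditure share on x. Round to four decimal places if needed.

Leontief preferences: the optimum is at the kink where x/2 = y/2, i.e. y = x.
Budget: P_x·x + P_y·x = M, so (2·P_x + 2·P_y)·x = 2·M.
Demand: x*(P_x,P_y,M) = 2·M/(2·P_x + 2·P_y), y* = 2·M/(2·P_x + 2·P_y).
Here 2·0.82 + 2·1 = 3.64, giving x* = 110.989 and y* = 110.989.
Expenditure on x: 0.82·110.989 = 91.011; share = 0.4505.

share on x = 0.4505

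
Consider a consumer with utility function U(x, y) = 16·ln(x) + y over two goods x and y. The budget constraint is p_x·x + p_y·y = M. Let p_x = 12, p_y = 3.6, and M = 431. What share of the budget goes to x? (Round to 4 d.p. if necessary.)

share on x = 0.1336

Set MRS = p_x/p_y: (16/x)/1 = p_x/p_y.
So x*(p_x,p_y) = 16·p_y/p_x, independent of income; and y* = (M − 16·p_y)/p_y.
At the given prices: x* = 16·3.6/12 = 4.8, and y* = 103.7222.
Expenditure on x: 12·4.8 = 57.6; share = 0.1336.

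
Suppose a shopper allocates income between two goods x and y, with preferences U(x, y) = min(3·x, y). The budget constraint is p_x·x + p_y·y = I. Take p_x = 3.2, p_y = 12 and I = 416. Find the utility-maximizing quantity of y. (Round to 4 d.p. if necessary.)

Demand: x*(p_x,p_y,I) = I/(p_x + 3·p_y), y* = 3·I/(p_x + 3·p_y).
Here 3.2 + 3·12 = 39.2, giving y* = 31.8367.

y* = 31.8367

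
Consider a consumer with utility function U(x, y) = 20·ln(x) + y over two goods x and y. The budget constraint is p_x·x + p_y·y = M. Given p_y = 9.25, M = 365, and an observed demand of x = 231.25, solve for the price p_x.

p_x = 0.8

Set MRS = p_x/p_y: (20/x)/1 = p_x/p_y.
So x*(p_x,p_y) = 20·p_y/p_x, independent of income; and y* = (M − 20·p_y)/p_y.
Set x* = 231.25 in the demand function and solve for p_x: p_x = 0.8.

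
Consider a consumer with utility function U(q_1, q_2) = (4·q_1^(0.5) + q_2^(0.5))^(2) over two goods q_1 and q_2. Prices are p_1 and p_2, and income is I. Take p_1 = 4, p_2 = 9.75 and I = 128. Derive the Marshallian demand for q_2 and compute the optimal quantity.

Numerically q_2/q_1 = 0.010519, so q_1* = 128/(4 + 9.75·0.010519) = 31.2 and q_2* = 0.010519·31.2 = 0.3282.

q_2* = 0.3282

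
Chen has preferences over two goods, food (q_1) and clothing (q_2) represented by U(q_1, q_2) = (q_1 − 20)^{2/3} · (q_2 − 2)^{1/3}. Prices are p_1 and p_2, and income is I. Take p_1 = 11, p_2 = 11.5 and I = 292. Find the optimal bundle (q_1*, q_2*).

q_1* = 22.9697, q_2* = 3.4203

Let q_1' = q_1−20, q_2' = q_2−2. MRS = 2·q_2'/q_1' = p_1/p_2.
After buying the subsistence bundle (20, 2), a share 2/3 of the remaining income goes to q_1: q_1* = 20 + 2/3·(I − 20p_1 − 2p_2)/p_1.
Discretionary income = 292 − 20·11 − 2·11.5 = 49; q_1* = 20 + 2/3·49/11 = 22.9697; q_2* = 2 + 1/3·49/11.5 = 3.4203.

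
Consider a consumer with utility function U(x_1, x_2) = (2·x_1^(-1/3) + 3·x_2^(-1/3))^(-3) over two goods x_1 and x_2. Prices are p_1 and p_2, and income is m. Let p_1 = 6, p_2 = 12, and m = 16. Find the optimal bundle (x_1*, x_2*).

x_1* = 1.021, x_2* = 0.8228

MU_x_1 ∝ 2·x_1^(-4/3), MU_x_2 ∝ 3·x_2^(-4/3), so MRS = (2/3)·(x_2/x_1)^(4/3) = p_1/p_2.
Hence x_2/x_1 = ((3/2)·p_1/p_2)^(1/(4/3)), i.e. raised to the 0.75 power.
With the ratio pinned down, the budget gives x_1* = m/(p_1 + p_2·(x_2/x_1)) and x_2* = (x_2/x_1)·x_1*.
Numerically x_2/x_1 = 0.805927, so x_1* = 16/(6 + 12·0.805927) = 1.021 and x_2* = 0.805927·1.021 = 0.8228.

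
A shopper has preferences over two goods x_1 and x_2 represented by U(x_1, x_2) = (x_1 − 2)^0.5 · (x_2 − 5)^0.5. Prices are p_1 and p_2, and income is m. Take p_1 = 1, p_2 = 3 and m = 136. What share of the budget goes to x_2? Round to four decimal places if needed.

This is Cobb-Douglas in (x_1−2, x_2−5): tangency gives 0.5·p_2·(x_2−5) = 0.5·p_1·(x_1−2).
After buying the subsistence bundle (2, 5), a share 0.5 of the remaining income goes to x_1: x_1* = 2 + 0.5·(m − 2p_1 − 5p_2)/p_1.
Discretionary income = 136 − 2·1 − 5·3 = 119; x_1* = 2 + 0.5·119/1 = 61.5; x_2* = 5 + 0.5·119/3 = 24.8333.
Expenditure on x_2: 3·24.8333 = 74.5; share = 0.5478.

share on x_2 = 0.5478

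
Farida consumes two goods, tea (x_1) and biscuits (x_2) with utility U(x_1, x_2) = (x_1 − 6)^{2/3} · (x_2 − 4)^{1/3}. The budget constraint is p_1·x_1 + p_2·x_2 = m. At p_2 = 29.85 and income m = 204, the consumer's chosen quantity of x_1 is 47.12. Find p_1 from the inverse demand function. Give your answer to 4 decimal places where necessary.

p_1 = 1.25

MRS = 2·(x_2−4)/(x_1−6). Tangency with p_1/p_2 gives x_2−4 = (1/2)·(p_1/p_2)·(x_1−6).
After buying the subsistence bundle (6, 4), a share 2/3 of the remaining income goes to x_1: x_1* = 6 + 2/3·(m − 6p_1 − 4p_2)/p_1.
Set x_1* = 47.12 in the demand function and solve for p_1: p_1 = 1.25.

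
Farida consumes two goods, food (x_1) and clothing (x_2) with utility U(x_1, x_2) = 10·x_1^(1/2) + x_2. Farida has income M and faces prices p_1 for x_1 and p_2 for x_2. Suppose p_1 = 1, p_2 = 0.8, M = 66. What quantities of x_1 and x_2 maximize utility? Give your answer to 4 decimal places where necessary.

x_1* = 16, x_2* = 62.5

MU_x_1 = 5/√x_1, MU_x_2 = 1. Tangency: 5/√x_1 = p_1/p_2.
Solve: √x_1 = 5·p_2/p_1, so x_1*(p_1,p_2) = (5·p_2/p_1)², and x_2* = (M − p_1·x_1*)/p_2.
Plugging in: x_1* = (5·0.8/1)² = 16, x_2* = 62.5.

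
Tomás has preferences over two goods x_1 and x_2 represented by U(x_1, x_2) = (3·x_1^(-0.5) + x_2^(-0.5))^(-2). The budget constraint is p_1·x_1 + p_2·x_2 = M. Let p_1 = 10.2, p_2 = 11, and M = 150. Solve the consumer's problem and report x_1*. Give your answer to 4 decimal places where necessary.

MRS = MU_x_1/MU_x_2 = 3·(x_2/x_1)^(1.5). Set equal to p_1/p_2.
Solve for the ratio: x_2/x_1 = [(1/3)·p_1/p_2]^(2/3).
Substitute x_2 = (x_2/x_1)·x_1 into the budget: x_1* = M/(p_1 + p_2·(x_2/x_1)).
Numerically x_2/x_1 = 0.457149, so x_1* = 150/(10.2 + 11·0.457149) = 9.8499.

x_1* = 9.8499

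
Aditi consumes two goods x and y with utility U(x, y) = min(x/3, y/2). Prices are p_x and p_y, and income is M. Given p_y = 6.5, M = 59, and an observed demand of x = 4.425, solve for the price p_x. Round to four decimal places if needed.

p_x = 9

Leontief preferences: the optimum is at the kink where x/3 = y/2, i.e. y = (2/3)·x.
Budget: p_x·x + p_y·(2/3)·x = M, so (3·p_x + 2·p_y)·x = 3·M.
Demand: x*(p_x,p_y,M) = 3·M/(3·p_x + 2·p_y), y* = 2·M/(3·p_x + 2·p_y).
Set x* = 4.425 in the demand function and solve for p_x: p_x = 9.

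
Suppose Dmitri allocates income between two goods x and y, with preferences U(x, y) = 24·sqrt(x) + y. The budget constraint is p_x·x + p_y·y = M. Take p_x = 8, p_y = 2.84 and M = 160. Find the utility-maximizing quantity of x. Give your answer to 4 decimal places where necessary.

Set MRS = p_x/p_y: 12·x^(−1/2) = p_x/p_y.
Thus x* = (12·p_y/p_x)² — independent of M — with the rest of income spent on y.
Plugging in: x* = (12·2.84/8)² = 18.1476.

x* = 18.1476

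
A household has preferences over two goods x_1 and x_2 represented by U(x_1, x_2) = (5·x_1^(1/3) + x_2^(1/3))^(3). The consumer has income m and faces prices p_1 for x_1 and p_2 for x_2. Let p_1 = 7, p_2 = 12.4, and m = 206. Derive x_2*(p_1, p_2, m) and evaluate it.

x_2* = 1.0461

From the CES first-order condition, 5·(x_2/x_1)^(2/3) = p_1/p_2.
Solve for the ratio: x_2/x_1 = [(1/5)·p_1/p_2]^(1.5).
Substitute x_2 = (x_2/x_1)·x_1 into the budget: x_1* = m/(p_1 + p_2·(x_2/x_1)).
Numerically x_2/x_1 = 0.037937, so x_1* = 206/(7 + 12.4·0.037937) = 27.5754 and x_2* = 0.037937·27.5754 = 1.0461.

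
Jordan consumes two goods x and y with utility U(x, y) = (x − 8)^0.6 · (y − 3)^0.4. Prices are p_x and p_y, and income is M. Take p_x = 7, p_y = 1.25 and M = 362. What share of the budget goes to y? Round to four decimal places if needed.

share on y = 0.3443

MRS = (3/2)·(y−3)/(x−8). Tangency with p_x/p_y gives y−3 = (2/3)·(p_x/p_y)·(x−8).
Substituting into the budget: x* = 8 + 0.6·(M − 8·p_x − 3·p_y)/p_x, and y* = 3 + 0.4·(…)/p_y.
Discretionary income = 362 − 8·7 − 3·1.25 = 302.25; x* = 8 + 0.6·302.25/7 = 33.9071; y* = 3 + 0.4·302.25/1.25 = 99.72.
Expenditure on y: 1.25·99.72 = 124.65; share = 0.3443.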